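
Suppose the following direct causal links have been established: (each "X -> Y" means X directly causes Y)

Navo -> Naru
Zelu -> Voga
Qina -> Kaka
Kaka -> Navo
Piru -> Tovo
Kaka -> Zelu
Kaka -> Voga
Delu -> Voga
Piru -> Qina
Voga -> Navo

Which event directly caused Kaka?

Upstream contributors include Piru, but only Qina feeds directly into Kaka.

Qina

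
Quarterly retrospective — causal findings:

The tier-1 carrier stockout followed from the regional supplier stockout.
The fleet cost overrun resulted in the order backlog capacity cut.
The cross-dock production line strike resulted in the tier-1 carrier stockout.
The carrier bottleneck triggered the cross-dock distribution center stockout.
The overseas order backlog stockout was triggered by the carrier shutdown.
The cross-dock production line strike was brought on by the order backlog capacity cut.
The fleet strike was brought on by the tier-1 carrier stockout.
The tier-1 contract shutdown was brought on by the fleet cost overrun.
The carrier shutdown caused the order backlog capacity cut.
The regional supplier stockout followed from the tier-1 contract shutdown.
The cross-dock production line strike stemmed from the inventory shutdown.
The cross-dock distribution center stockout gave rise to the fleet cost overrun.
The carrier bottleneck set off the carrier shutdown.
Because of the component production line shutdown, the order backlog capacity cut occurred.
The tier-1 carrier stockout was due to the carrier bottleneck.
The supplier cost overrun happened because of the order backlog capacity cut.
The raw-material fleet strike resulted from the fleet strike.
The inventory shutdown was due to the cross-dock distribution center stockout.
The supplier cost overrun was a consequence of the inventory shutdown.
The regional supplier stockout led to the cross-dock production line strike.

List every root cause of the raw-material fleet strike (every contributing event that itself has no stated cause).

the carrier bottleneck, the component production line shutdown

Tracing upstream from the raw-material fleet strike: the raw-material fleet strike ← the fleet strike ← the tier-1 carrier stockout ← the carrier bottleneck.
A separate upstream branch: the raw-material fleet strike ← the fleet strike ← the tier-1 carrier stockout ← the cross-dock production line strike ← the order backlog capacity cut ← the component production line shutdown.
Each of those chain origins has no stated cause.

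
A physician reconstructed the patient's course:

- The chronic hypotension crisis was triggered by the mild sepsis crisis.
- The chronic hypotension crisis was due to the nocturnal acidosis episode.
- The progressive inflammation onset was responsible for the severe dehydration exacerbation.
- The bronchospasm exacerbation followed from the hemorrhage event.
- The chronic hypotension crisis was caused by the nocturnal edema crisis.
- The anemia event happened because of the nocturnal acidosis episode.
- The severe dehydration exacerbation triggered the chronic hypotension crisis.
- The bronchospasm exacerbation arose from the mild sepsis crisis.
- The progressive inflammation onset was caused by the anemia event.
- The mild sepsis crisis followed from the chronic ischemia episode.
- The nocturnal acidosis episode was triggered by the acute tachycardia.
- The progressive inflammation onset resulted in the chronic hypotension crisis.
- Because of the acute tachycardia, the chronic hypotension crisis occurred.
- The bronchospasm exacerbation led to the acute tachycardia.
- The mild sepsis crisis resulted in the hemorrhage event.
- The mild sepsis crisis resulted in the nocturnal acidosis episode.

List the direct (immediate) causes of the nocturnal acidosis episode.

Upstream contributors include the chronic ischemia episode, the hemorrhage event, the bronchospasm exacerbation, but only the acute tachycardia, the mild sepsis crisis feed directly into the nocturnal acidosis episode.

the acute tachycardia, the mild sepsis crisis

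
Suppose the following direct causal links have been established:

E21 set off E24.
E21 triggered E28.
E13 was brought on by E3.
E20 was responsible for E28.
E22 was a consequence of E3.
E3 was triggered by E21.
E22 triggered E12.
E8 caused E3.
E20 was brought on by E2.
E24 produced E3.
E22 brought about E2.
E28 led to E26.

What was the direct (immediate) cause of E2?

E22

Upstream contributors include E21, E24, E3, E8, but only E22 feeds directly into E2.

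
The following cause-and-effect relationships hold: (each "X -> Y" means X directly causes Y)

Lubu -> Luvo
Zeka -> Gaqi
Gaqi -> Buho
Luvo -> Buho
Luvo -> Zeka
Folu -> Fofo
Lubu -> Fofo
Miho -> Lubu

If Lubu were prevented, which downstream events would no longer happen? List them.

Buho, Gaqi, Luvo, Zeka

Downstream of Lubu: Luvo, Zeka, Gaqi, Fofo, Buho.
Of those, still caused via another path: Fofo.
The remainder have no surviving cause.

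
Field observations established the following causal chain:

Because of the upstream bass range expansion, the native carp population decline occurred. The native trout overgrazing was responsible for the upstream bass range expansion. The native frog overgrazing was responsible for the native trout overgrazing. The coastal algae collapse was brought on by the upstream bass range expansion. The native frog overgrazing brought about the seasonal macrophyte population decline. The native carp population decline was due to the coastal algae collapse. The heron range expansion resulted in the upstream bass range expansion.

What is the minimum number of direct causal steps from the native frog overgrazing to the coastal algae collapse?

Shortest chain: the native frog overgrazing → the native trout overgrazing → the upstream bass range expansion → the coastal algae collapse.

3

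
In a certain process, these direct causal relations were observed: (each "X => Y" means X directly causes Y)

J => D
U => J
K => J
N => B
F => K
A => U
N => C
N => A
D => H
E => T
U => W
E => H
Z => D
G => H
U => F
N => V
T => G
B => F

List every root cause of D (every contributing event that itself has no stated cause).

Tracing upstream from D: D ← Z.
A separate upstream branch: D ← J ← U ← A ← N.
Each of those chain origins has no stated cause.

N, Z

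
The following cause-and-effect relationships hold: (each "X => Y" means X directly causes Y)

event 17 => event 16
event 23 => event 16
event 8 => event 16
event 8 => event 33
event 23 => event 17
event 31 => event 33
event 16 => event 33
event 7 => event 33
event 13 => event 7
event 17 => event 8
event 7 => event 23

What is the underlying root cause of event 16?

Tracing upstream from event 16: event 16 ← event 23 ← event 7 ← event 13.
Event 13 has no stated cause, so it is the root.

event 13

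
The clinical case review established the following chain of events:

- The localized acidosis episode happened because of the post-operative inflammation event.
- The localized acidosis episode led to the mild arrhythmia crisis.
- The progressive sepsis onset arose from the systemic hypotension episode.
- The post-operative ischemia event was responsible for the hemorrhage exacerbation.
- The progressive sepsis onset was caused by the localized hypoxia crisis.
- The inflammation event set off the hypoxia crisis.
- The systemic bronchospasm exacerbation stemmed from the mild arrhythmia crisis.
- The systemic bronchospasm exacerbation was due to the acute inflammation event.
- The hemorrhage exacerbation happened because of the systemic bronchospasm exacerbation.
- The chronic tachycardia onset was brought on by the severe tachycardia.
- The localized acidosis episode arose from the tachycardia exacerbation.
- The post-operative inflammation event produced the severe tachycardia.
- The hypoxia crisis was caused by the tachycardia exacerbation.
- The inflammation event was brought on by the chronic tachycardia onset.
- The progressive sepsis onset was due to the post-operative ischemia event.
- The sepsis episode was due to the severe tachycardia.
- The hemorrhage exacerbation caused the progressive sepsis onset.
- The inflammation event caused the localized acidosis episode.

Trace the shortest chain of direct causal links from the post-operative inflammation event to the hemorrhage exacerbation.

the post-operative inflammation event → the localized acidosis episode
the localized acidosis episode → the mild arrhythmia crisis
the mild arrhythmia crisis → the systemic bronchospasm exacerbation
the systemic bronchospasm exacerbation → the hemorrhage exacerbation
Length: 4 steps.

the post-operative inflammation event → the localized acidosis episode → the mild arrhythmia crisis → the systemic bronchospasm exacerbation → the hemorrhage exacerbation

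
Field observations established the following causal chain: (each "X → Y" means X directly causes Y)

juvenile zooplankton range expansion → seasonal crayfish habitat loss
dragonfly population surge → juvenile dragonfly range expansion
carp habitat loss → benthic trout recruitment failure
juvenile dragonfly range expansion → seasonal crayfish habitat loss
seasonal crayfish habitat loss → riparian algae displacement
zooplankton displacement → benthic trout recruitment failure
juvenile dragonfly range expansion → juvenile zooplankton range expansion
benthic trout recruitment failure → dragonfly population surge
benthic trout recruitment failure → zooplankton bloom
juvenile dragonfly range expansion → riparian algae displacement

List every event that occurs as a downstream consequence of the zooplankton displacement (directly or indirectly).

the benthic trout recruitment failure, the dragonfly population surge, the juvenile dragonfly range expansion, the juvenile zooplankton range expansion, the riparian algae displacement, the seasonal crayfish habitat loss, the zooplankton bloom

Direct effects: the benthic trout recruitment failure.
2 steps out: the dragonfly population surge, the zooplankton bloom.
3 steps out: the juvenile dragonfly range expansion.
4 steps out: the juvenile zooplankton range expansion, the seasonal crayfish habitat loss, the riparian algae displacement.
Not reachable from it: the carp habitat loss.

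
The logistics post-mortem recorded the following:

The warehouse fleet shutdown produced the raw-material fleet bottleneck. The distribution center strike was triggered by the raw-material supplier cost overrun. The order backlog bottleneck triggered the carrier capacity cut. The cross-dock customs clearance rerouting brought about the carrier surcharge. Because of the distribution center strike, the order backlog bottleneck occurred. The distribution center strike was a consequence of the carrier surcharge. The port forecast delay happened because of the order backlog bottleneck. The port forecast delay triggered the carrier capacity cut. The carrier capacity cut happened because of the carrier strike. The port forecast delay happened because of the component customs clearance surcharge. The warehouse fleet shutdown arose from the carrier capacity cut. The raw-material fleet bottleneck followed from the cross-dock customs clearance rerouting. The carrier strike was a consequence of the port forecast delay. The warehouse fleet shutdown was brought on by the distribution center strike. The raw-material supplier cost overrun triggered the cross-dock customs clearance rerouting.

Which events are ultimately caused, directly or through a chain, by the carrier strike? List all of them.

the carrier capacity cut, the raw-material fleet bottleneck, the warehouse fleet shutdown

Direct effects: the carrier capacity cut.
2 steps out: the warehouse fleet shutdown.
3 steps out: the raw-material fleet bottleneck.
Not reachable from it: the component customs clearance surcharge, the raw-material supplier cost overrun, the cross-dock customs clearance rerouting, the carrier surcharge, the distribution center strike, the order backlog bottleneck, the port forecast delay.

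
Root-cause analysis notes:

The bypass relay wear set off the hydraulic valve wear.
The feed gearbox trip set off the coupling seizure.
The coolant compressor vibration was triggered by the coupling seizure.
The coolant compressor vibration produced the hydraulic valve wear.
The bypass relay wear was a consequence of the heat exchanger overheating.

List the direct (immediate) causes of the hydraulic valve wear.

Upstream contributors include the feed gearbox trip, the coupling seizure, the heat exchanger overheating, but only the bypass relay wear, the coolant compressor vibration feed directly into the hydraulic valve wear.

the bypass relay wear, the coolant compressor vibration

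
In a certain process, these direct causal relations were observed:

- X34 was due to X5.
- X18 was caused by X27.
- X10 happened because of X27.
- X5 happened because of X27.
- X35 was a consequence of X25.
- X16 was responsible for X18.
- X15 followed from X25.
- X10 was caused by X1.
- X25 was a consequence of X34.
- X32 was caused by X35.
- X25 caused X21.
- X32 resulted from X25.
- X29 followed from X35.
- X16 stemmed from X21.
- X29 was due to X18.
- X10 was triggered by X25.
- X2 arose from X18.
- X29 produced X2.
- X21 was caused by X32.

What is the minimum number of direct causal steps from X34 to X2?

Shortest chain: X34 → X25 → X35 → X29 → X2.

4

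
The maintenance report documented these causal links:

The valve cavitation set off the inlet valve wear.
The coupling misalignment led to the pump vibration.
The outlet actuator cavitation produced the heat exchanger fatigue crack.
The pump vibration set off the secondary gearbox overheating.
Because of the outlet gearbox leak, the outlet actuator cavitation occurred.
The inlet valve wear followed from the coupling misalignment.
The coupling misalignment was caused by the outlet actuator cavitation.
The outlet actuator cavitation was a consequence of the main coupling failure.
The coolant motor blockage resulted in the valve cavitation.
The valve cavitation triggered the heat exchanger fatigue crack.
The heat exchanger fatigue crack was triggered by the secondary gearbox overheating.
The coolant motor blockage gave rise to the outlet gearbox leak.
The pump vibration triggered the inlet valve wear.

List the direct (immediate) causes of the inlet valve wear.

Upstream contributors include the coolant motor blockage, the outlet gearbox leak, the outlet actuator cavitation, the main coupling failure, but only the coupling misalignment, the pump vibration, the valve cavitation feed directly into the inlet valve wear.

the coupling misalignment, the pump vibration, the valve cavitation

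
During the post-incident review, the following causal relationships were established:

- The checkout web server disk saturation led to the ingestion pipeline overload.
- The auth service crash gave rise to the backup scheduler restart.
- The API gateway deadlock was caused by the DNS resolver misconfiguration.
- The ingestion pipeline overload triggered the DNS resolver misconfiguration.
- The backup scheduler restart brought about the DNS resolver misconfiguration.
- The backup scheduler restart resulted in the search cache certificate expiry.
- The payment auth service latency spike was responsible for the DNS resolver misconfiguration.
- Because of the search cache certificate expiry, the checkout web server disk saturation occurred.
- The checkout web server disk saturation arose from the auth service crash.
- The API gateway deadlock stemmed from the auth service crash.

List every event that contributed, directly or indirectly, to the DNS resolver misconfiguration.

the auth service crash, the backup scheduler restart, the checkout web server disk saturation, the ingestion pipeline overload, the payment auth service latency spike, the search cache certificate expiry

Immediate causes of the DNS resolver misconfiguration: the backup scheduler restart, the payment auth service latency spike, the ingestion pipeline overload.
Further upstream: the auth service crash, the search cache certificate expiry, the checkout web server disk saturation.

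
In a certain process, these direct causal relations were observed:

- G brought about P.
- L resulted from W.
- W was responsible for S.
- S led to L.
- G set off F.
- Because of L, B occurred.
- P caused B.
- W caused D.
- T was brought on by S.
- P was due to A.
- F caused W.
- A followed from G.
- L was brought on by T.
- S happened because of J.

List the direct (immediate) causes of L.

S, T, W

Upstream contributors include G, F, J, but only S, T, W feed directly into L.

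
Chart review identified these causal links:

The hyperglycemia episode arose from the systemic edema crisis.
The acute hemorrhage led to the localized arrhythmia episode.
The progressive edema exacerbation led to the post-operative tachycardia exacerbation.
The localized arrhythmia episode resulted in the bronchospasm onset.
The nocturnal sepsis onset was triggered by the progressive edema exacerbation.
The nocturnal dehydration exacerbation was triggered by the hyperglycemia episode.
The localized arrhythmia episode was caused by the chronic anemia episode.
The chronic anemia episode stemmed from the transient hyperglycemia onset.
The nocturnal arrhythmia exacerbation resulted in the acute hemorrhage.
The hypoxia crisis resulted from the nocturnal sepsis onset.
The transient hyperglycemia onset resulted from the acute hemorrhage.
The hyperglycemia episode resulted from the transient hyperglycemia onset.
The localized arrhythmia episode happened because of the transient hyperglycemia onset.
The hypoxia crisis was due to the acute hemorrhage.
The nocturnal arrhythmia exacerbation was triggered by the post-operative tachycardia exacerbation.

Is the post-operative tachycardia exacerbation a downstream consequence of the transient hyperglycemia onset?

No

The transient hyperglycemia onset leads to the chronic anemia episode, the hyperglycemia episode, the nocturnal dehydration exacerbation, the localized arrhythmia episode, the bronchospasm onset; the post-operative tachycardia exacerbation is not among them.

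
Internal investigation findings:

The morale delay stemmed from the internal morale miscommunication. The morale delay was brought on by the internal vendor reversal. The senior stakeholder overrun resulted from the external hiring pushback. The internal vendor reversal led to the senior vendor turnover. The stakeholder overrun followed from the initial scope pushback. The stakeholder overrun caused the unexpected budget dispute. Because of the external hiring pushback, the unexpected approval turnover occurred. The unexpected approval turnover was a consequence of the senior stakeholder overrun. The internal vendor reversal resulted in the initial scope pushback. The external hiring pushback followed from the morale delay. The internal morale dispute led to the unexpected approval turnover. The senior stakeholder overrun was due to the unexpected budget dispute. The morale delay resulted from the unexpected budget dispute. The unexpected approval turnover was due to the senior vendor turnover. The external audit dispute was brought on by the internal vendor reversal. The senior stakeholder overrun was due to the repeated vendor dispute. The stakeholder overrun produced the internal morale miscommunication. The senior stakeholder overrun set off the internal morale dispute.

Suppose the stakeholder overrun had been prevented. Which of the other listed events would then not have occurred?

Downstream of the stakeholder overrun: the internal morale miscommunication, the unexpected budget dispute, the morale delay, the external hiring pushback, the senior stakeholder overrun, the internal morale dispute, the unexpected approval turnover.
Of those, still caused via another path: the morale delay, the external hiring pushback, the senior stakeholder overrun, the internal morale dispute, the unexpected approval turnover.
The remainder have no surviving cause.

the internal morale miscommunication, the unexpected budget dispute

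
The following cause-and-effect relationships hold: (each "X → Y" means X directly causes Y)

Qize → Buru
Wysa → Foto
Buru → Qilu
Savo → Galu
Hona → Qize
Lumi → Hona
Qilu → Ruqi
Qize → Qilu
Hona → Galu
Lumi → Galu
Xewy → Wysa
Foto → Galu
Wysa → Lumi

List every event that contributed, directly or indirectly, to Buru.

Immediate cause of Buru: Qize.
Further upstream: Xewy, Wysa, Lumi, Hona.

Hona, Lumi, Qize, Wysa, Xewy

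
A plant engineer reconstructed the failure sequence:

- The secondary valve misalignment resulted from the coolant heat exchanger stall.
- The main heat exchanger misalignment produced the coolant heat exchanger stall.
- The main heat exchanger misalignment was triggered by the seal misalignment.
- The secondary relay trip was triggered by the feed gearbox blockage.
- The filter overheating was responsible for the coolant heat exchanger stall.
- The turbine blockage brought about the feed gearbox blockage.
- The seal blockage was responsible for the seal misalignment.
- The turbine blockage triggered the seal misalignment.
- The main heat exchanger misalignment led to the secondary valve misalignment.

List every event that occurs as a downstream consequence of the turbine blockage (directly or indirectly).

the coolant heat exchanger stall, the feed gearbox blockage, the main heat exchanger misalignment, the seal misalignment, the secondary relay trip, the secondary valve misalignment

Direct effects: the feed gearbox blockage, the seal misalignment.
2 steps out: the secondary relay trip, the main heat exchanger misalignment.
3 steps out: the coolant heat exchanger stall, the secondary valve misalignment.
Not reachable from it: the seal blockage, the filter overheating.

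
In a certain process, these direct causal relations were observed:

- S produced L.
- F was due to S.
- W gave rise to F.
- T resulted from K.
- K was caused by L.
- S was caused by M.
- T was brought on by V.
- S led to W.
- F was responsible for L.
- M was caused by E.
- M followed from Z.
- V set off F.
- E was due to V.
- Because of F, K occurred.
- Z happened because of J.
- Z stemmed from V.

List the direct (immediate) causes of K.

F, L

Upstream contributors include V, J, E, Z, M, S, W, but only F, L feed directly into K.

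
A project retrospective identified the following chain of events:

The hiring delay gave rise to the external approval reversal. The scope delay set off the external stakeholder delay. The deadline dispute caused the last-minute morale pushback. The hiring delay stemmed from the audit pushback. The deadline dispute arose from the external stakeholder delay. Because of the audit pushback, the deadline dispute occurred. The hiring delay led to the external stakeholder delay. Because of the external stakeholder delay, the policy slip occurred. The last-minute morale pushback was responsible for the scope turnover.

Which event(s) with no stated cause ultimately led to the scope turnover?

Tracing upstream from the scope turnover: the scope turnover ← the last-minute morale pushback ← the deadline dispute ← the audit pushback.
A separate upstream branch: the scope turnover ← the last-minute morale pushback ← the deadline dispute ← the external stakeholder delay ← the scope delay.
Each of those chain origins has no stated cause.

the audit pushback, the scope delay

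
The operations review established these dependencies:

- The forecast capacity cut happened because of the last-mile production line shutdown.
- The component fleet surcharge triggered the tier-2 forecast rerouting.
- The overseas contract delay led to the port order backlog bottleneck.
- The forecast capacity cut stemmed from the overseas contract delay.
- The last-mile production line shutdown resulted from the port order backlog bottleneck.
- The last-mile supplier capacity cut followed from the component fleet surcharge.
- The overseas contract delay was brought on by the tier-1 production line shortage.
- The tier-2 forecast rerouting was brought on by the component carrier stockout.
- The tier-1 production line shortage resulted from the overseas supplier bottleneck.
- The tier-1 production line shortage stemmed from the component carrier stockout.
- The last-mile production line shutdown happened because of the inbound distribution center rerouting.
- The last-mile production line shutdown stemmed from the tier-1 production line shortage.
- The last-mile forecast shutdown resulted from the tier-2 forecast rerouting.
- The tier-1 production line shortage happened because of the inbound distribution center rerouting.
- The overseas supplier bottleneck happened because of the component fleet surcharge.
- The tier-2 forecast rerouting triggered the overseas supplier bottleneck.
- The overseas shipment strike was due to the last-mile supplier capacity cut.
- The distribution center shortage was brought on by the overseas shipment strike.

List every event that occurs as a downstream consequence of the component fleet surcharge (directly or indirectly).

the distribution center shortage, the forecast capacity cut, the last-mile forecast shutdown, the last-mile production line shutdown, the last-mile supplier capacity cut, the overseas contract delay, the overseas shipment strike, the overseas supplier bottleneck, the port order backlog bottleneck, the tier-1 production line shortage, the tier-2 forecast rerouting

Direct effects: the last-mile supplier capacity cut, the tier-2 forecast rerouting, the overseas supplier bottleneck.
2 steps out: the last-mile forecast shutdown, the overseas shipment strike, the tier-1 production line shortage.
3 steps out: the distribution center shortage, the overseas contract delay, the last-mile production line shutdown.
4 steps out: the port order backlog bottleneck, the forecast capacity cut.
Not reachable from it: the component carrier stockout, the inbound distribution center rerouting.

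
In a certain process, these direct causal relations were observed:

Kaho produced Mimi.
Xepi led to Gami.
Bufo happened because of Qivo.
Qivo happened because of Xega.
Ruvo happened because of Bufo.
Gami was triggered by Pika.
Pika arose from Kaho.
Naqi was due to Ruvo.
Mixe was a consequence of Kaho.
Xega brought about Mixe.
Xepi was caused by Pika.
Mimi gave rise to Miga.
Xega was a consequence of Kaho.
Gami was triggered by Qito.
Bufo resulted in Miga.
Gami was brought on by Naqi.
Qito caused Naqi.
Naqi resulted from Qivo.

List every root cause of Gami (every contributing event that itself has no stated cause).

Tracing upstream from Gami: Gami ← Pika ← Kaho.
A separate upstream branch: Gami ← Qito.
Each of those chain origins has no stated cause.

Kaho, Qito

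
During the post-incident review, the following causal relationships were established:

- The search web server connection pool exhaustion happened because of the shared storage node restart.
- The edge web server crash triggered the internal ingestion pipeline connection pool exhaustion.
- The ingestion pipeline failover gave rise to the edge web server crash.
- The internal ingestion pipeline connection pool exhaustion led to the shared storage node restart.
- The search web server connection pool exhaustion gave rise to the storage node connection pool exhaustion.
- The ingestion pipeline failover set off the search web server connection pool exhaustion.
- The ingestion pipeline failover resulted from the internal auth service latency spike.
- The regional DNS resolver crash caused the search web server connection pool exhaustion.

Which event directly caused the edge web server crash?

the ingestion pipeline failover

Upstream contributors include the internal auth service latency spike, but only the ingestion pipeline failover feeds directly into the edge web server crash.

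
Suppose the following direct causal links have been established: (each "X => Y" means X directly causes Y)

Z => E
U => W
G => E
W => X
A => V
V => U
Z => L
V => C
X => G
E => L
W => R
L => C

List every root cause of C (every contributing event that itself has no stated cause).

Tracing upstream from C: C ← V ← A.
A separate upstream branch: C ← L ← Z.
Each of those chain origins has no stated cause.

A, Z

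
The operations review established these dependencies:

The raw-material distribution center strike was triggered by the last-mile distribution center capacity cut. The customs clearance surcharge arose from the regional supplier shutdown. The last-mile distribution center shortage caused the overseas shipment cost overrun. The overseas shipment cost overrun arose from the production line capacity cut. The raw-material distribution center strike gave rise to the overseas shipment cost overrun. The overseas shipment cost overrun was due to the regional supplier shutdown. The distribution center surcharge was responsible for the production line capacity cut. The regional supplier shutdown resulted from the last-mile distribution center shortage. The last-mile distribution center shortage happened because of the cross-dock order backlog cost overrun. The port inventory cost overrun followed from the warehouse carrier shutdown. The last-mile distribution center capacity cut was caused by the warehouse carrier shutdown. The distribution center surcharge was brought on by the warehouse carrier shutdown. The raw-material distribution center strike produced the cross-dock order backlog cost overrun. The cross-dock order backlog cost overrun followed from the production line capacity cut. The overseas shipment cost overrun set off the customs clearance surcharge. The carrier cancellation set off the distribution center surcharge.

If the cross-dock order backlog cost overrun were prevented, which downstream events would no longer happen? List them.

Downstream of the cross-dock order backlog cost overrun: the last-mile distribution center shortage, the regional supplier shutdown, the overseas shipment cost overrun, the customs clearance surcharge.
Of those, still caused via another path: the overseas shipment cost overrun, the customs clearance surcharge.
The remainder have no surviving cause.

the last-mile distribution center shortage, the regional supplier shutdown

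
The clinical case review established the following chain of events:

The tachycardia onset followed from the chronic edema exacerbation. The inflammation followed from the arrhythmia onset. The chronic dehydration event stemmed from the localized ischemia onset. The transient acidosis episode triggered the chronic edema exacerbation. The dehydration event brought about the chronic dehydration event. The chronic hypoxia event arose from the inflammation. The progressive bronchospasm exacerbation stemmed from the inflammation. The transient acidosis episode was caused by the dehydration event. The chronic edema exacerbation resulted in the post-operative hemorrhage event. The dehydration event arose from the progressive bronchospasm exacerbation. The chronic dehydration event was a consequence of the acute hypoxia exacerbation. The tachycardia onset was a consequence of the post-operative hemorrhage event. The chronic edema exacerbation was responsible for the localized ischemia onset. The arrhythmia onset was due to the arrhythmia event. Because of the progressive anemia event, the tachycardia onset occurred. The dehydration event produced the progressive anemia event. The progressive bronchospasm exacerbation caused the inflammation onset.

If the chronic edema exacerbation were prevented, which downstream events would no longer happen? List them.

Downstream of the chronic edema exacerbation: the post-operative hemorrhage event, the localized ischemia onset, the chronic dehydration event, the tachycardia onset.
Of those, still caused via another path: the chronic dehydration event, the tachycardia onset.
The remainder have no surviving cause.

the localized ischemia onset, the post-operative hemorrhage event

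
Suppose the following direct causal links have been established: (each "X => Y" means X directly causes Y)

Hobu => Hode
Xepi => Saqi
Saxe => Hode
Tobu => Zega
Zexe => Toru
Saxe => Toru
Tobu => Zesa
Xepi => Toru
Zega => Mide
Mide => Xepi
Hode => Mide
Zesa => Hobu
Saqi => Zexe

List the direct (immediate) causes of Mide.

Upstream contributors include Tobu, Saxe, Zesa, Hobu, but only Hode, Zega feed directly into Mide.

Hode, Zega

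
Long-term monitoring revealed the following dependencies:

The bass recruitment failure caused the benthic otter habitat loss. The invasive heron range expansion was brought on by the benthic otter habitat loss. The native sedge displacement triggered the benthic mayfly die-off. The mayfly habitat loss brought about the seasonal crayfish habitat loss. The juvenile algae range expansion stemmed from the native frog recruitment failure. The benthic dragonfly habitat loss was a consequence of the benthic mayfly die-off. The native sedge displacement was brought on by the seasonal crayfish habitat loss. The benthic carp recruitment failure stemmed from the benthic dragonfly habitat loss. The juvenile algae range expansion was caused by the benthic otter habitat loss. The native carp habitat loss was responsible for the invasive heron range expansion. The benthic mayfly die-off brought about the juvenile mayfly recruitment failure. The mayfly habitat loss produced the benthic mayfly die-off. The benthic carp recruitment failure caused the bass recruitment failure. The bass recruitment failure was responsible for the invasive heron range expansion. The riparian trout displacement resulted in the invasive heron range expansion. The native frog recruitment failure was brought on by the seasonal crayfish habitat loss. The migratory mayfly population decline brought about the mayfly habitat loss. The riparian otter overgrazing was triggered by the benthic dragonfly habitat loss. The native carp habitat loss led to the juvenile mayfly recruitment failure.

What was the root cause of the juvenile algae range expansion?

the migratory mayfly population decline

Tracing upstream from the juvenile algae range expansion: the juvenile algae range expansion ← the native frog recruitment failure ← the seasonal crayfish habitat loss ← the mayfly habitat loss ← the migratory mayfly population decline.
The migratory mayfly population decline has no stated cause, so it is the root.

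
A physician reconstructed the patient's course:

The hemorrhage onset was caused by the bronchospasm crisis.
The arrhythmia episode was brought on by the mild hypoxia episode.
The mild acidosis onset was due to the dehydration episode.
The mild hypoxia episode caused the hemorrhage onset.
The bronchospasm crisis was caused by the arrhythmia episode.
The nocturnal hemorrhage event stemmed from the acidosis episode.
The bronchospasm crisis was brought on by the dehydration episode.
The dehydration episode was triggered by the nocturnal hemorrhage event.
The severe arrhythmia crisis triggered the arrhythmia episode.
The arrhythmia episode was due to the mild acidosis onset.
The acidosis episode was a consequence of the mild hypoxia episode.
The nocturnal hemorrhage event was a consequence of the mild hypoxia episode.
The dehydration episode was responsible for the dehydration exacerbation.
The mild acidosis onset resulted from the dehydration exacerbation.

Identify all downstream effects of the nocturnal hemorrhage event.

Direct effects: the dehydration episode.
2 steps out: the dehydration exacerbation, the mild acidosis onset, the bronchospasm crisis.
3 steps out: the arrhythmia episode, the hemorrhage onset.
Not reachable from it: the mild hypoxia episode, the severe arrhythmia crisis, the acidosis episode.

the arrhythmia episode, the bronchospasm crisis, the dehydration episode, the dehydration exacerbation, the hemorrhage onset, the mild acidosis onset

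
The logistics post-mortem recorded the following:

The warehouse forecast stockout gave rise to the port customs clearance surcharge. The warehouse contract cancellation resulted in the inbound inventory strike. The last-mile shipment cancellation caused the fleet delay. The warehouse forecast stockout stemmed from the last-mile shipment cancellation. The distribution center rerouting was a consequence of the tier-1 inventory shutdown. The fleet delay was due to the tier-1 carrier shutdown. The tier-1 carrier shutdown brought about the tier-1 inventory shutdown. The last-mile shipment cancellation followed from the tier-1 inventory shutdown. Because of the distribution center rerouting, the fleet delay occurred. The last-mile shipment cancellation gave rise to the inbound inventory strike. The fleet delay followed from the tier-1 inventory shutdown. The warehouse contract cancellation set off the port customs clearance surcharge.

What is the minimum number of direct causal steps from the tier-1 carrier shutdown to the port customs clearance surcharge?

Shortest chain: the tier-1 carrier shutdown → the tier-1 inventory shutdown → the last-mile shipment cancellation → the warehouse forecast stockout → the port customs clearance surcharge.

4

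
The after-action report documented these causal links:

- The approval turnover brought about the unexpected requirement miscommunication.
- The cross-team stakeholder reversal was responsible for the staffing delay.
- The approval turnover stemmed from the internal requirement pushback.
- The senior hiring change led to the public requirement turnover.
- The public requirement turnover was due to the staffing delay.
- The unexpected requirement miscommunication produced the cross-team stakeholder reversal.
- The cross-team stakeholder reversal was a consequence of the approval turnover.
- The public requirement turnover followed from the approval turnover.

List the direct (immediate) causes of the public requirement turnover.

Upstream contributors include the internal requirement pushback, the unexpected requirement miscommunication, the cross-team stakeholder reversal, but only the approval turnover, the senior hiring change, the staffing delay feed directly into the public requirement turnover.

the approval turnover, the senior hiring change, the staffing delay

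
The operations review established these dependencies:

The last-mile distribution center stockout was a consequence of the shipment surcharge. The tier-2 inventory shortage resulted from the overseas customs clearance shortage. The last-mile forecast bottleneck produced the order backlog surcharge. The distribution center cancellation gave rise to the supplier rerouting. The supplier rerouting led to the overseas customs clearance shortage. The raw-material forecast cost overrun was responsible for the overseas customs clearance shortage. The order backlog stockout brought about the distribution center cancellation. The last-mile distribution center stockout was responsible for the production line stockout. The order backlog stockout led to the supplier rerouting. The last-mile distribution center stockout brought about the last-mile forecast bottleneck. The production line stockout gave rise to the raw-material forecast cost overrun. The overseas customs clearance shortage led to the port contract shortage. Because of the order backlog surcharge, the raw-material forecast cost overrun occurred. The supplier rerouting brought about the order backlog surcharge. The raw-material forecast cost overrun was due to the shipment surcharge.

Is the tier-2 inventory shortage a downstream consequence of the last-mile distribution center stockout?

There is a causal chain: the last-mile distribution center stockout → the production line stockout → the raw-material forecast cost overrun → the overseas customs clearance shortage → the tier-2 inventory shortage.

Yes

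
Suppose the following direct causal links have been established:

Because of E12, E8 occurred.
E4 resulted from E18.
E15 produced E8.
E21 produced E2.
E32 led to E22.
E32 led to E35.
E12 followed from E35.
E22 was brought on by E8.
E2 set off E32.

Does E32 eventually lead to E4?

E32 leads to E35, E12, E8, E22; E4 is not among them.

No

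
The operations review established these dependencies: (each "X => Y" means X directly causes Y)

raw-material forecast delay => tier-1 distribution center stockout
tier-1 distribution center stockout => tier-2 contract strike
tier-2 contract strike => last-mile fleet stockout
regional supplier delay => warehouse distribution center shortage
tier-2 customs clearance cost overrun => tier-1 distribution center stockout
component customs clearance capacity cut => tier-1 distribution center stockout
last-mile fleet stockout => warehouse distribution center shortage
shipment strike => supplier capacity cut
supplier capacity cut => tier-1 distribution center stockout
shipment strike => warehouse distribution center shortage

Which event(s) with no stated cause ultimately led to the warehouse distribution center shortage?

Tracing upstream from the warehouse distribution center shortage: the warehouse distribution center shortage ← the shipment strike.
A separate upstream branch: the warehouse distribution center shortage ← the last-mile fleet stockout ← the tier-2 contract strike ← the tier-1 distribution center stockout ← the component customs clearance capacity cut.
A separate upstream branch: the warehouse distribution center shortage ← the last-mile fleet stockout ← the tier-2 contract strike ← the tier-1 distribution center stockout ← the tier-2 customs clearance cost overrun.
A separate upstream branch: the warehouse distribution center shortage ← the last-mile fleet stockout ← the tier-2 contract strike ← the tier-1 distribution center stockout ← the raw-material forecast delay.
A separate upstream branch: the warehouse distribution center shortage ← the regional supplier delay.
Each of those chain origins has no stated cause.

the component customs clearance capacity cut, the raw-material forecast delay, the regional supplier delay, the shipment strike, the tier-2 customs clearance cost overrun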